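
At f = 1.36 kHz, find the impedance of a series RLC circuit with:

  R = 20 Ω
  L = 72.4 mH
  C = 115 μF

Step 1 — Angular frequency: ω = 2π·f = 2π·1360 = 8545 rad/s.
Step 2 — Component impedances:
  R: Z = R = 20 Ω
  L: Z = jωL = j·8545·0.0724 = 0 + j618.7 Ω
  C: Z = 1/(jωC) = -j/(ω·C) = 0 - j1.018 Ω
Step 3 — Series combination: Z_total = R + L + C = 20 + j617.6 Ω = 618∠88.1° Ω.

Z = 20 + j617.6 Ω = 618∠88.1° Ω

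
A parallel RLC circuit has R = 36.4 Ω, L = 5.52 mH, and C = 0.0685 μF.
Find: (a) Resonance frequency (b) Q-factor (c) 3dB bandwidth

Step 1 — Resonance: ω₀ = 1/√(LC) = 1/√(0.00552·6.85e-08) = 5.143e+04 rad/s.
Step 2 — f₀ = ω₀/(2π) = 8185 Hz.
Step 3 — Parallel Q: Q = R/(ω₀L) = 36.4/(5.143e+04·0.00552) = 0.1282.
Step 4 — Bandwidth: Δω = ω₀/Q = 4.011e+05 rad/s; BW = Δω/(2π) = 6.383e+04 Hz.

(a) f₀ = 8185 Hz  (b) Q = 0.1282  (c) BW = 6.383e+04 Hz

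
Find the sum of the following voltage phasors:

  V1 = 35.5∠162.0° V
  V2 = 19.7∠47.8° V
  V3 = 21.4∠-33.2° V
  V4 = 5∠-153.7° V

Step 1 — Convert each phasor to rectangular form:
  V1 = 35.5·(cos(162.0°) + j·sin(162.0°)) = -33.76 + j10.97 V
  V2 = 19.7·(cos(47.8°) + j·sin(47.8°)) = 13.23 + j14.59 V
  V3 = 21.4·(cos(-33.2°) + j·sin(-33.2°)) = 17.91 - j11.72 V
  V4 = 5·(cos(-153.7°) + j·sin(-153.7°)) = -4.482 - j2.215 V
Step 2 — Sum components: V_total = -7.105 + j11.63 V.
Step 3 — Convert to polar: |V_total| = 13.63 V, ∠V_total = 121.4°.

V_total = 13.63∠121.4° V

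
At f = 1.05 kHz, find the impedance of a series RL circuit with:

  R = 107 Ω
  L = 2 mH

Step 1 — Angular frequency: ω = 2π·f = 2π·1050 = 6597 rad/s.
Step 2 — Component impedances:
  R: Z = R = 107 Ω
  L: Z = jωL = j·6597·0.002 = 0 + j13.19 Ω
Step 3 — Series combination: Z_total = R + L = 107 + j13.19 Ω = 107.8∠7.0° Ω.

Z = 107 + j13.19 Ω = 107.8∠7.0° Ω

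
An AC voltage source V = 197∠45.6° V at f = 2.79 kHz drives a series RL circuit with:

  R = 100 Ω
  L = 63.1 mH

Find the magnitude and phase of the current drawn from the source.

Step 1 — Angular frequency: ω = 2π·f = 2π·2790 = 1.753e+04 rad/s.
Step 2 — Component impedances:
  R: Z = R = 100 Ω
  L: Z = jωL = j·1.753e+04·0.0631 = 0 + j1106 Ω
Step 3 — Series combination: Z_total = R + L = 100 + j1106 Ω = 1111∠84.8° Ω.
Step 4 — Source phasor: V = 197∠45.6° V = 137.8 + j140.8 V.
Step 5 — Ohm's law: I = V / Z_total = (137.8 + j140.8) / (100 + j1106) = 0.1374 - j0.1122 A.
Step 6 — Convert to polar: |I| = 0.1774 A, ∠I = -39.2°.

I = 0.1774∠-39.2° A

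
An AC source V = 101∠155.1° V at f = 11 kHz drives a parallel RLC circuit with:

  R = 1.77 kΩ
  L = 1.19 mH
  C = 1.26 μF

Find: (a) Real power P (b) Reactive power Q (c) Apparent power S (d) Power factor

Step 1 — Angular frequency: ω = 2π·f = 2π·1.1e+04 = 6.912e+04 rad/s.
Step 2 — Component impedances:
  R: Z = R = 1770 Ω
  L: Z = jωL = j·6.912e+04·0.00119 = 0 + j82.25 Ω
  C: Z = 1/(jωC) = -j/(ω·C) = 0 - j11.48 Ω
Step 3 — Parallel combination: 1/Z_total = 1/R + 1/L + 1/C; Z_total = 0.1006 - j13.35 Ω = 13.35∠-89.6° Ω.
Step 4 — Source phasor: V = 101∠155.1° V = -91.61 + j42.52 V.
Step 5 — Current: I = V / Z = -3.238 - j6.84 A = 7.568∠-115.3° A.
Step 6 — Complex power: S = V·I* = 5.763 - j764.3 VA.
Step 7 — Real power: P = Re(S) = 5.763 W.
Step 8 — Reactive power: Q = Im(S) = -764.3 VAR.
Step 9 — Apparent power: |S| = 764.3 VA.
Step 10 — Power factor: PF = P/|S| = 0.00754 (leading).

(a) P = 5.763 W  (b) Q = -764.3 VAR  (c) S = 764.3 VA  (d) PF = 0.00754 (leading)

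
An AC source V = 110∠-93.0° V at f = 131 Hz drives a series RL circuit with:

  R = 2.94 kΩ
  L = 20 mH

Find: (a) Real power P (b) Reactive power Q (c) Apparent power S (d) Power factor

Step 1 — Angular frequency: ω = 2π·f = 2π·131 = 823.1 rad/s.
Step 2 — Component impedances:
  R: Z = R = 2940 Ω
  L: Z = jωL = j·823.1·0.02 = 0 + j16.46 Ω
Step 3 — Series combination: Z_total = R + L = 2940 + j16.46 Ω = 2940∠0.3° Ω.
Step 4 — Source phasor: V = 110∠-93.0° V = -5.757 - j109.8 V.
Step 5 — Current: I = V / Z = -0.002167 - j0.03735 A = 0.03741∠-93.3° A.
Step 6 — Complex power: S = V·I* = 4.116 + j0.02304 VA.
Step 7 — Real power: P = Re(S) = 4.116 W.
Step 8 — Reactive power: Q = Im(S) = 0.02304 VAR.
Step 9 — Apparent power: |S| = 4.116 VA.
Step 10 — Power factor: PF = P/|S| = 1 (lagging).

(a) P = 4.116 W  (b) Q = 0.02304 VAR  (c) S = 4.116 VA  (d) PF = 1 (lagging)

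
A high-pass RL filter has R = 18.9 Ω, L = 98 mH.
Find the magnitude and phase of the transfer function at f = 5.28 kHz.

Step 1 — Angular frequency: ω = 2π·5280 = 3.318e+04 rad/s.
Step 2 — Transfer function: H(jω) = jωL/(R + jωL).
Step 3 — Numerator jωL = j·3251; denominator R + jωL = 18.9 + j3251.
Step 4 — H = 1 + j0.005813.
Step 5 — Magnitude: |H| = 1 (-0.0 dB); phase: φ = 0.3°.

|H| = 1 (-0.0 dB), φ = 0.3°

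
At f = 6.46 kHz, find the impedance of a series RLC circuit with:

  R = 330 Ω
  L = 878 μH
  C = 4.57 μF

Step 1 — Angular frequency: ω = 2π·f = 2π·6460 = 4.059e+04 rad/s.
Step 2 — Component impedances:
  R: Z = R = 330 Ω
  L: Z = jωL = j·4.059e+04·0.000878 = 0 + j35.64 Ω
  C: Z = 1/(jωC) = -j/(ω·C) = 0 - j5.391 Ω
Step 3 — Series combination: Z_total = R + L + C = 330 + j30.25 Ω = 331.4∠5.2° Ω.

Z = 330 + j30.25 Ω = 331.4∠5.2° Ω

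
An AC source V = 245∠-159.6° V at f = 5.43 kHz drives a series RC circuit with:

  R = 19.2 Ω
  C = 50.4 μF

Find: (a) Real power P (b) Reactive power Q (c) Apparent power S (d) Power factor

Step 1 — Angular frequency: ω = 2π·f = 2π·5430 = 3.412e+04 rad/s.
Step 2 — Component impedances:
  R: Z = R = 19.2 Ω
  C: Z = 1/(jωC) = -j/(ω·C) = 0 - j0.5816 Ω
Step 3 — Series combination: Z_total = R + C = 19.2 - j0.5816 Ω = 19.21∠-1.7° Ω.
Step 4 — Source phasor: V = 245∠-159.6° V = -229.6 - j85.4 V.
Step 5 — Current: I = V / Z = -11.81 - j4.806 A = 12.75∠-157.9° A.
Step 6 — Complex power: S = V·I* = 3123 - j94.61 VA.
Step 7 — Real power: P = Re(S) = 3123 W.
Step 8 — Reactive power: Q = Im(S) = -94.61 VAR.
Step 9 — Apparent power: |S| = 3125 VA.
Step 10 — Power factor: PF = P/|S| = 0.9995 (leading).

(a) P = 3123 W  (b) Q = -94.61 VAR  (c) S = 3125 VA  (d) PF = 0.9995 (leading)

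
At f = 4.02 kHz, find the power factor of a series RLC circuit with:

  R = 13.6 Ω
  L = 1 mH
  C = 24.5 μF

Step 1 — Angular frequency: ω = 2π·f = 2π·4020 = 2.526e+04 rad/s.
Step 2 — Component impedances:
  R: Z = R = 13.6 Ω
  L: Z = jωL = j·2.526e+04·0.001 = 0 + j25.26 Ω
  C: Z = 1/(jωC) = -j/(ω·C) = 0 - j1.616 Ω
Step 3 — Series combination: Z_total = R + L + C = 13.6 + j23.64 Ω = 27.28∠60.1° Ω.
Step 4 — Power factor: PF = cos(φ) = Re(Z)/|Z| = 13.6/27.275 = 0.4986.
Step 5 — Type: Im(Z) = 23.64 ⇒ lagging (phase φ = 60.1°).

PF = 0.4986 (lagging, φ = 60.1°)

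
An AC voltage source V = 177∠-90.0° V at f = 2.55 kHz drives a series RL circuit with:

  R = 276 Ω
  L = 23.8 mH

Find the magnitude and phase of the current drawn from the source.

Step 1 — Angular frequency: ω = 2π·f = 2π·2550 = 1.602e+04 rad/s.
Step 2 — Component impedances:
  R: Z = R = 276 Ω
  L: Z = jωL = j·1.602e+04·0.0238 = 0 + j381.3 Ω
Step 3 — Series combination: Z_total = R + L = 276 + j381.3 Ω = 470.7∠54.1° Ω.
Step 4 — Source phasor: V = 177∠-90.0° V = 0 - j177 V.
Step 5 — Ohm's law: I = V / Z_total = (0 - j177) / (276 + j381.3) = -0.3046 - j0.2205 A.
Step 6 — Convert to polar: |I| = 0.376 A, ∠I = -144.1°.

I = 0.376∠-144.1° A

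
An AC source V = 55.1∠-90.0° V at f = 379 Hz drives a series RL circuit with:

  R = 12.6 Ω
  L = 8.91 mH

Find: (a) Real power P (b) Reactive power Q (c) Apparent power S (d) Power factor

Step 1 — Angular frequency: ω = 2π·f = 2π·379 = 2381 rad/s.
Step 2 — Component impedances:
  R: Z = R = 12.6 Ω
  L: Z = jωL = j·2381·0.00891 = 0 + j21.22 Ω
Step 3 — Series combination: Z_total = R + L = 12.6 + j21.22 Ω = 24.68∠59.3° Ω.
Step 4 — Source phasor: V = 55.1∠-90.0° V = 0 - j55.1 V.
Step 5 — Current: I = V / Z = -1.92 - j1.14 A = 2.233∠-149.3° A.
Step 6 — Complex power: S = V·I* = 62.82 + j105.8 VA.
Step 7 — Real power: P = Re(S) = 62.82 W.
Step 8 — Reactive power: Q = Im(S) = 105.8 VAR.
Step 9 — Apparent power: |S| = 123 VA.
Step 10 — Power factor: PF = P/|S| = 0.5106 (lagging).

(a) P = 62.82 W  (b) Q = 105.8 VAR  (c) S = 123 VA  (d) PF = 0.5106 (lagging)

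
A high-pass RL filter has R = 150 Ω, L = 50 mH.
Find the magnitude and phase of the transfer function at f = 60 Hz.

Step 1 — Angular frequency: ω = 2π·60 = 377 rad/s.
Step 2 — Transfer function: H(jω) = jωL/(R + jωL).
Step 3 — Numerator jωL = j·18.85; denominator R + jωL = 150 + j18.85.
Step 4 — H = 0.01555 + j0.1237.
Step 5 — Magnitude: |H| = 0.1247 (-18.1 dB); phase: φ = 82.8°.

|H| = 0.1247 (-18.1 dB), φ = 82.8°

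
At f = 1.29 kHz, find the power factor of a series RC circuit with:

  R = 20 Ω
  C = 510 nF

Step 1 — Angular frequency: ω = 2π·f = 2π·1290 = 8105 rad/s.
Step 2 — Component impedances:
  R: Z = R = 20 Ω
  C: Z = 1/(jωC) = -j/(ω·C) = 0 - j241.9 Ω
Step 3 — Series combination: Z_total = R + C = 20 - j241.9 Ω = 242.7∠-85.3° Ω.
Step 4 — Power factor: PF = cos(φ) = Re(Z)/|Z| = 20/242.74 = 0.08239.
Step 5 — Type: Im(Z) = -241.9 ⇒ leading (phase φ = -85.3°).

PF = 0.08239 (leading, φ = -85.3°)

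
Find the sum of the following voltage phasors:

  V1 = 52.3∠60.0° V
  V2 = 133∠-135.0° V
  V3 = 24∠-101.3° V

Step 1 — Convert each phasor to rectangular form:
  V1 = 52.3·(cos(60.0°) + j·sin(60.0°)) = 26.15 + j45.29 V
  V2 = 133·(cos(-135.0°) + j·sin(-135.0°)) = -94.05 - j94.05 V
  V3 = 24·(cos(-101.3°) + j·sin(-101.3°)) = -4.703 - j23.53 V
Step 2 — Sum components: V_total = -72.6 - j72.29 V.
Step 3 — Convert to polar: |V_total| = 102.4 V, ∠V_total = -135.1°.

V_total = 102.4∠-135.1° V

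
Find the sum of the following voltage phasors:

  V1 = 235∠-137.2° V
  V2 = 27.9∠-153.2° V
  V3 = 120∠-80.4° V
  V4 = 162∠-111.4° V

Step 1 — Convert each phasor to rectangular form:
  V1 = 235·(cos(-137.2°) + j·sin(-137.2°)) = -172.4 - j159.7 V
  V2 = 27.9·(cos(-153.2°) + j·sin(-153.2°)) = -24.9 - j12.58 V
  V3 = 120·(cos(-80.4°) + j·sin(-80.4°)) = 20.01 - j118.3 V
  V4 = 162·(cos(-111.4°) + j·sin(-111.4°)) = -59.11 - j150.8 V
Step 2 — Sum components: V_total = -236.4 - j441.4 V.
Step 3 — Convert to polar: |V_total| = 500.7 V, ∠V_total = -118.2°.

V_total = 500.7∠-118.2° V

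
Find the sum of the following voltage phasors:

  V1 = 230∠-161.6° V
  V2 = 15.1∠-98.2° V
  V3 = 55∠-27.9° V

Step 1 — Convert each phasor to rectangular form:
  V1 = 230·(cos(-161.6°) + j·sin(-161.6°)) = -218.2 - j72.6 V
  V2 = 15.1·(cos(-98.2°) + j·sin(-98.2°)) = -2.154 - j14.95 V
  V3 = 55·(cos(-27.9°) + j·sin(-27.9°)) = 48.61 - j25.74 V
Step 2 — Sum components: V_total = -171.8 - j113.3 V.
Step 3 — Convert to polar: |V_total| = 205.8 V, ∠V_total = -146.6°.

V_total = 205.8∠-146.6° V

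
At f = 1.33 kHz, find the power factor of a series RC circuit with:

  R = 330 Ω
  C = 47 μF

Step 1 — Angular frequency: ω = 2π·f = 2π·1330 = 8357 rad/s.
Step 2 — Component impedances:
  R: Z = R = 330 Ω
  C: Z = 1/(jωC) = -j/(ω·C) = 0 - j2.546 Ω
Step 3 — Series combination: Z_total = R + C = 330 - j2.546 Ω = 330∠-0.4° Ω.
Step 4 — Power factor: PF = cos(φ) = Re(Z)/|Z| = 330/330 = 1.
Step 5 — Type: Im(Z) = -2.546 ⇒ leading (phase φ = -0.4°).

PF = 1 (leading, φ = -0.4°)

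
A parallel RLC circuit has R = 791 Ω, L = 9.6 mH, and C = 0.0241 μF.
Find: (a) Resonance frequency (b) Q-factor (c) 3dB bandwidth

Step 1 — Resonance: ω₀ = 1/√(LC) = 1/√(0.0096·2.41e-08) = 6.574e+04 rad/s.
Step 2 — f₀ = ω₀/(2π) = 1.046e+04 Hz.
Step 3 — Parallel Q: Q = R/(ω₀L) = 791/(6.574e+04·0.0096) = 1.253.
Step 4 — Bandwidth: Δω = ω₀/Q = 5.246e+04 rad/s; BW = Δω/(2π) = 8349 Hz.

(a) f₀ = 1.046e+04 Hz  (b) Q = 1.253  (c) BW = 8349 Hz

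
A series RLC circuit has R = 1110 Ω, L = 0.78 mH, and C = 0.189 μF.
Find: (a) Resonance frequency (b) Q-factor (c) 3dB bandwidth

Step 1 — Resonance: ω₀ = 1/√(LC) = 1/√(0.00078·1.89e-07) = 8.236e+04 rad/s.
Step 2 — f₀ = ω₀/(2π) = 1.311e+04 Hz.
Step 3 — Series Q: Q = ω₀L/R = 8.236e+04·0.00078/1110 = 0.05788.
Step 4 — Bandwidth: Δω = ω₀/Q = 1.423e+06 rad/s; BW = Δω/(2π) = 2.265e+05 Hz.

(a) f₀ = 1.311e+04 Hz  (b) Q = 0.05788  (c) BW = 2.265e+05 Hz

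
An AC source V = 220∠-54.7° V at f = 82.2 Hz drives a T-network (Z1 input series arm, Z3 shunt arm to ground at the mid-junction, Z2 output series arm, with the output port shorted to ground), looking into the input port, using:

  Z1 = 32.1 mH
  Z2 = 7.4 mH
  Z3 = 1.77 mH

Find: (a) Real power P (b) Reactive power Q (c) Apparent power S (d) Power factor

Step 1 — Angular frequency: ω = 2π·f = 2π·82.2 = 516.5 rad/s.
Step 2 — Component impedances:
  Z1: Z = jωL = j·516.5·0.0321 = 0 + j16.58 Ω
  Z2: Z = jωL = j·516.5·0.0074 = 0 + j3.822 Ω
  Z3: Z = jωL = j·516.5·0.00177 = 0 + j0.9142 Ω
Step 3 — With the output port shorted to ground, the output series arm Z2 runs from the junction to ground; the shunt arm Z3 also runs from the junction to ground. They appear in parallel: Z3 || Z2 = 0 + j0.7377 Ω.
Step 4 — Series with input arm Z1: Z_in = Z1 + (Z3 || Z2) = 0 + j17.32 Ω = 17.32∠90.0° Ω.
Step 5 — Source phasor: V = 220∠-54.7° V = 127.1 - j179.6 V.
Step 6 — Current: I = V / Z = -10.37 - j7.341 A = 12.7∠-144.7° A.
Step 7 — Complex power: S = V·I* = 0 + j2795 VA.
Step 8 — Real power: P = Re(S) = 0 W.
Step 9 — Reactive power: Q = Im(S) = 2795 VAR.
Step 10 — Apparent power: |S| = 2795 VA.
Step 11 — Power factor: PF = P/|S| = 0 (lagging).

(a) P = 0 W  (b) Q = 2795 VAR  (c) S = 2795 VA  (d) PF = 0 (lagging)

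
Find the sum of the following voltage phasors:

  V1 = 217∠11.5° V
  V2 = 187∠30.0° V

Step 1 — Convert each phasor to rectangular form:
  V1 = 217·(cos(11.5°) + j·sin(11.5°)) = 212.6 + j43.26 V
  V2 = 187·(cos(30.0°) + j·sin(30.0°)) = 161.9 + j93.5 V
Step 2 — Sum components: V_total = 374.6 + j136.8 V.
Step 3 — Convert to polar: |V_total| = 398.8 V, ∠V_total = 20.1°.

V_total = 398.8∠20.1° V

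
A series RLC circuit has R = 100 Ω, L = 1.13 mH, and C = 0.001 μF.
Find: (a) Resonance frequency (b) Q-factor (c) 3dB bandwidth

Step 1 — Resonance condition Im(Z)=0 gives ω₀ = 1/√(LC).
Step 2 — ω₀ = 1/√(0.00113·1e-09) = 9.407e+05 rad/s.
Step 3 — f₀ = ω₀/(2π) = 1.497e+05 Hz.
Step 4 — Series Q: Q = ω₀L/R = 9.407e+05·0.00113/100 = 10.63.
Step 5 — 3dB bandwidth: Δω = ω₀/Q = 8.85e+04 rad/s; BW = Δω/(2π) = 1.408e+04 Hz.

(a) f₀ = 1.497e+05 Hz  (b) Q = 10.63  (c) BW = 1.408e+04 Hz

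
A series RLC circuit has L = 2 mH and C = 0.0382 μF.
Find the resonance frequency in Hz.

Step 1 — Resonance condition Im(Z)=0 gives ω₀ = 1/√(LC).
Step 2 — ω₀ = 1/√(0.002·3.82e-08) = 1.144e+05 rad/s.
Step 3 — f₀ = ω₀/(2π) = 1.821e+04 Hz.

f₀ = 1.821e+04 Hz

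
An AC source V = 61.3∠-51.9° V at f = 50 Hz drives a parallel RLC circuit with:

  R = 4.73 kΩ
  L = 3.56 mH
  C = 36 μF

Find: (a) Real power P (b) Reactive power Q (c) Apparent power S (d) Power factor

Step 1 — Angular frequency: ω = 2π·f = 2π·50 = 314.2 rad/s.
Step 2 — Component impedances:
  R: Z = R = 4730 Ω
  L: Z = jωL = j·314.2·0.00356 = 0 + j1.118 Ω
  C: Z = 1/(jωC) = -j/(ω·C) = 0 - j88.42 Ω
Step 3 — Parallel combination: 1/Z_total = 1/R + 1/L + 1/C; Z_total = 0.0002713 + j1.133 Ω = 1.133∠90.0° Ω.
Step 4 — Source phasor: V = 61.3∠-51.9° V = 37.82 - j48.24 V.
Step 5 — Current: I = V / Z = -42.58 - j33.4 A = 54.12∠-141.9° A.
Step 6 — Complex power: S = V·I* = 0.7944 + j3317 VA.
Step 7 — Real power: P = Re(S) = 0.7944 W.
Step 8 — Reactive power: Q = Im(S) = 3317 VAR.
Step 9 — Apparent power: |S| = 3317 VA.
Step 10 — Power factor: PF = P/|S| = 0.0002395 (lagging).

(a) P = 0.7944 W  (b) Q = 3317 VAR  (c) S = 3317 VA  (d) PF = 0.0002395 (lagging)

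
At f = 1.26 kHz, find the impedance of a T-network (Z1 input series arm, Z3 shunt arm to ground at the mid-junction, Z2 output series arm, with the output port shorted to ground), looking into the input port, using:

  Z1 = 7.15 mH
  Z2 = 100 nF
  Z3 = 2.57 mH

Step 1 — Angular frequency: ω = 2π·f = 2π·1260 = 7917 rad/s.
Step 2 — Component impedances:
  Z1: Z = jωL = j·7917·0.00715 = 0 + j56.61 Ω
  Z2: Z = 1/(jωC) = -j/(ω·C) = 0 - j1263 Ω
  Z3: Z = jωL = j·7917·0.00257 = 0 + j20.35 Ω
Step 3 — With the output port shorted to ground, the output series arm Z2 runs from the junction to ground; the shunt arm Z3 also runs from the junction to ground. They appear in parallel: Z3 || Z2 = 0 + j20.68 Ω.
Step 4 — Series with input arm Z1: Z_in = Z1 + (Z3 || Z2) = 0 + j77.28 Ω = 77.28∠90.0° Ω.

Z = 0 + j77.28 Ω = 77.28∠90.0° Ω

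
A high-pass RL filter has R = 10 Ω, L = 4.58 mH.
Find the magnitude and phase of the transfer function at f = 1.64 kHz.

Step 1 — Angular frequency: ω = 2π·1640 = 1.03e+04 rad/s.
Step 2 — Transfer function: H(jω) = jωL/(R + jωL).
Step 3 — Numerator jωL = j·47.19; denominator R + jωL = 10 + j47.19.
Step 4 — H = 0.957 + j0.2028.
Step 5 — Magnitude: |H| = 0.9783 (-0.2 dB); phase: φ = 12.0°.

|H| = 0.9783 (-0.2 dB), φ = 12.0°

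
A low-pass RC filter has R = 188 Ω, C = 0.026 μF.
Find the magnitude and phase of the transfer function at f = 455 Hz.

Step 1 — Angular frequency: ω = 2π·455 = 2859 rad/s.
Step 2 — Transfer function: H(jω) = 1/(1 + jωRC).
Step 3 — Denominator: 1 + jωRC = 1 + j·2859·188·2.6e-08 = 1 + j0.01397.
Step 4 — H = 0.9998 - j0.01397.
Step 5 — Magnitude: |H| = 0.9999 (-0.0 dB); phase: φ = -0.8°.

|H| = 0.9999 (-0.0 dB), φ = -0.8°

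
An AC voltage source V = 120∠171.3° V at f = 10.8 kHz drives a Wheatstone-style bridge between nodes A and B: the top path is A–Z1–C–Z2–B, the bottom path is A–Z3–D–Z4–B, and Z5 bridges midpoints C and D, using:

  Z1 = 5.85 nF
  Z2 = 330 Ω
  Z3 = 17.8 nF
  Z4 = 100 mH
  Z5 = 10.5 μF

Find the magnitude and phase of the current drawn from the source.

Step 1 — Angular frequency: ω = 2π·f = 2π·1.08e+04 = 6.786e+04 rad/s.
Step 2 — Component impedances:
  Z1: Z = 1/(jωC) = -j/(ω·C) = 0 - j2519 Ω
  Z2: Z = R = 330 Ω
  Z3: Z = 1/(jωC) = -j/(ω·C) = 0 - j827.9 Ω
  Z4: Z = jωL = j·6.786e+04·0.1 = 0 + j6786 Ω
  Z5: Z = 1/(jωC) = -j/(ω·C) = 0 - j1.403 Ω
Step 3 — Bridge requires nodal analysis (the Z5 bridge couples midpoints C and D, so the two paths cannot be reduced to a simple series/parallel combination). Setting node B to ground and injecting 1 A at node A, the 3-node admittance system at A, C, D solves to V_A = Z_AB = 329.3 - j607.9 Ω = 691.4∠-61.6° Ω.
Step 4 — Source phasor: V = 120∠171.3° V = -118.6 + j18.15 V.
Step 5 — Ohm's law: I = V / Z_total = (-118.6 + j18.15) / (329.3 - j607.9) = -0.1048 - j0.1384 A.
Step 6 — Convert to polar: |I| = 0.1736 A, ∠I = -127.1°.

I = 0.1736∠-127.1° A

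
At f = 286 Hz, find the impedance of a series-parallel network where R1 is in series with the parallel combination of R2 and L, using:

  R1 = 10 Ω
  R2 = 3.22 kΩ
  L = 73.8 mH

Step 1 — Angular frequency: ω = 2π·f = 2π·286 = 1797 rad/s.
Step 2 — Component impedances:
  R1: Z = R = 10 Ω
  R2: Z = R = 3220 Ω
  L: Z = jωL = j·1797·0.0738 = 0 + j132.6 Ω
Step 3 — Parallel branch: R2 || L = 1/(1/R2 + 1/L) = 5.453 + j132.4 Ω.
Step 4 — Series with R1: Z_total = R1 + (R2 || L) = 15.45 + j132.4 Ω = 133.3∠83.3° Ω.

Z = 15.45 + j132.4 Ω = 133.3∠83.3° Ω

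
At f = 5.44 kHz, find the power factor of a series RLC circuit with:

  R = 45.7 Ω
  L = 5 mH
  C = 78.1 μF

Step 1 — Angular frequency: ω = 2π·f = 2π·5440 = 3.418e+04 rad/s.
Step 2 — Component impedances:
  R: Z = R = 45.7 Ω
  L: Z = jωL = j·3.418e+04·0.005 = 0 + j170.9 Ω
  C: Z = 1/(jωC) = -j/(ω·C) = 0 - j0.3746 Ω
Step 3 — Series combination: Z_total = R + L + C = 45.7 + j170.5 Ω = 176.5∠75.0° Ω.
Step 4 — Power factor: PF = cos(φ) = Re(Z)/|Z| = 45.7/176.5 = 0.2589.
Step 5 — Type: Im(Z) = 170.5 ⇒ lagging (phase φ = 75.0°).

PF = 0.2589 (lagging, φ = 75.0°)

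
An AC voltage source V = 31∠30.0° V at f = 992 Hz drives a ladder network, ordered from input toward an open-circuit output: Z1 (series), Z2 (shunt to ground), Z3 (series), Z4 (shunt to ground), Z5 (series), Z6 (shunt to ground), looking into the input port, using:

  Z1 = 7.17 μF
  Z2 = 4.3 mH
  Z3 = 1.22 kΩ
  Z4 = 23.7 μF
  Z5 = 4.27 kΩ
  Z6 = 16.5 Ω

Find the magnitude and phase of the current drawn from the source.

Step 1 — Angular frequency: ω = 2π·f = 2π·992 = 6233 rad/s.
Step 2 — Component impedances:
  Z1: Z = 1/(jωC) = -j/(ω·C) = 0 - j22.38 Ω
  Z2: Z = jωL = j·6233·0.0043 = 0 + j26.8 Ω
  Z3: Z = R = 1220 Ω
  Z4: Z = 1/(jωC) = -j/(ω·C) = 0 - j6.77 Ω
  Z5: Z = R = 4270 Ω
  Z6: Z = R = 16.5 Ω
Step 3 — Ladder network (open output): work backward from the far end, alternating series and parallel combinations. Z_in = 0.5886 + j4.416 Ω = 4.455∠82.4° Ω.
Step 4 — Source phasor: V = 31∠30.0° V = 26.85 + j15.5 V.
Step 5 — Ohm's law: I = V / Z_total = (26.85 + j15.5) / (0.5886 + j4.416) = 4.245 - j5.514 A.
Step 6 — Convert to polar: |I| = 6.959 A, ∠I = -52.4°.

I = 6.959∠-52.4° A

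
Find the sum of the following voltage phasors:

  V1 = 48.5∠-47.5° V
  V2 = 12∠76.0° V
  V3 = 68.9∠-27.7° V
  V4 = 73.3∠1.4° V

Step 1 — Convert each phasor to rectangular form:
  V1 = 48.5·(cos(-47.5°) + j·sin(-47.5°)) = 32.77 - j35.76 V
  V2 = 12·(cos(76.0°) + j·sin(76.0°)) = 2.903 + j11.64 V
  V3 = 68.9·(cos(-27.7°) + j·sin(-27.7°)) = 61 - j32.03 V
  V4 = 73.3·(cos(1.4°) + j·sin(1.4°)) = 73.28 + j1.791 V
Step 2 — Sum components: V_total = 170 - j54.35 V.
Step 3 — Convert to polar: |V_total| = 178.4 V, ∠V_total = -17.7°.

V_total = 178.4∠-17.7° V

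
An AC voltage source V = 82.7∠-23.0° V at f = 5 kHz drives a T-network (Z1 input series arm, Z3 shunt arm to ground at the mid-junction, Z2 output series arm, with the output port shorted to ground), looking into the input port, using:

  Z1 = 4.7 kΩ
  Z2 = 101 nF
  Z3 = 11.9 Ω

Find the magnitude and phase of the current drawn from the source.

Step 1 — Angular frequency: ω = 2π·f = 2π·5000 = 3.142e+04 rad/s.
Step 2 — Component impedances:
  Z1: Z = R = 4700 Ω
  Z2: Z = 1/(jωC) = -j/(ω·C) = 0 - j315.2 Ω
  Z3: Z = R = 11.9 Ω
Step 3 — With the output port shorted to ground, the output series arm Z2 runs from the junction to ground; the shunt arm Z3 also runs from the junction to ground. They appear in parallel: Z3 || Z2 = 11.88 - j0.4487 Ω.
Step 4 — Series with input arm Z1: Z_in = Z1 + (Z3 || Z2) = 4712 - j0.4487 Ω = 4712∠-0.0° Ω.
Step 5 — Source phasor: V = 82.7∠-23.0° V = 76.13 - j32.31 V.
Step 6 — Ohm's law: I = V / Z_total = (76.13 - j32.31) / (4712 - j0.4487) = 0.01616 - j0.006856 A.
Step 7 — Convert to polar: |I| = 0.01755 A, ∠I = -23.0°.

I = 0.01755∠-23.0° A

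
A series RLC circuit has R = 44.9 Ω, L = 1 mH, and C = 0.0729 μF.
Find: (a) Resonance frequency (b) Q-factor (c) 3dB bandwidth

Step 1 — Resonance condition Im(Z)=0 gives ω₀ = 1/√(LC).
Step 2 — ω₀ = 1/√(0.001·7.29e-08) = 1.171e+05 rad/s.
Step 3 — f₀ = ω₀/(2π) = 1.864e+04 Hz.
Step 4 — Series Q: Q = ω₀L/R = 1.171e+05·0.001/44.9 = 2.608.
Step 5 — 3dB bandwidth: Δω = ω₀/Q = 4.49e+04 rad/s; BW = Δω/(2π) = 7146 Hz.

(a) f₀ = 1.864e+04 Hz  (b) Q = 2.608  (c) BW = 7146 Hz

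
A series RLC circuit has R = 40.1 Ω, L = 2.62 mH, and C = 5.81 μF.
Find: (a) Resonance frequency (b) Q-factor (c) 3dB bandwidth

Step 1 — Resonance condition Im(Z)=0 gives ω₀ = 1/√(LC).
Step 2 — ω₀ = 1/√(0.00262·5.81e-06) = 8105 rad/s.
Step 3 — f₀ = ω₀/(2π) = 1290 Hz.
Step 4 — Series Q: Q = ω₀L/R = 8105·0.00262/40.1 = 0.5296.
Step 5 — 3dB bandwidth: Δω = ω₀/Q = 1.531e+04 rad/s; BW = Δω/(2π) = 2436 Hz.

(a) f₀ = 1290 Hz  (b) Q = 0.5296  (c) BW = 2436 Hz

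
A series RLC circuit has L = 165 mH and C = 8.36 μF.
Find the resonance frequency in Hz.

Step 1 — Resonance condition Im(Z)=0 gives ω₀ = 1/√(LC).
Step 2 — ω₀ = 1/√(0.165·8.36e-06) = 851.4 rad/s.
Step 3 — f₀ = ω₀/(2π) = 135.5 Hz.

f₀ = 135.5 Hz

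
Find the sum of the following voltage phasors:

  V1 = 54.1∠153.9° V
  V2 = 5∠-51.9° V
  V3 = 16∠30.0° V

Step 1 — Convert each phasor to rectangular form:
  V1 = 54.1·(cos(153.9°) + j·sin(153.9°)) = -48.58 + j23.8 V
  V2 = 5·(cos(-51.9°) + j·sin(-51.9°)) = 3.085 - j3.935 V
  V3 = 16·(cos(30.0°) + j·sin(30.0°)) = 13.86 + j8 V
Step 2 — Sum components: V_total = -31.64 + j27.87 V.
Step 3 — Convert to polar: |V_total| = 42.16 V, ∠V_total = 138.6°.

V_total = 42.16∠138.6° V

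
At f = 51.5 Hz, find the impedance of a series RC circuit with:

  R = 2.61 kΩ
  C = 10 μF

Step 1 — Angular frequency: ω = 2π·f = 2π·51.5 = 323.6 rad/s.
Step 2 — Component impedances:
  R: Z = R = 2610 Ω
  C: Z = 1/(jωC) = -j/(ω·C) = 0 - j309 Ω
Step 3 — Series combination: Z_total = R + C = 2610 - j309 Ω = 2628∠-6.8° Ω.

Z = 2610 - j309 Ω = 2628∠-6.8° Ω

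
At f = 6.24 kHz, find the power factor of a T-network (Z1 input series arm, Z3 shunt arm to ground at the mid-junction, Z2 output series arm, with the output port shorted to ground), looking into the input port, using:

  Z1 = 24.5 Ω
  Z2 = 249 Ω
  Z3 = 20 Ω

Step 1 — Angular frequency: ω = 2π·f = 2π·6240 = 3.921e+04 rad/s.
Step 2 — Component impedances:
  Z1: Z = R = 24.5 Ω
  Z2: Z = R = 249 Ω
  Z3: Z = R = 20 Ω
Step 3 — With the output port shorted to ground, the output series arm Z2 runs from the junction to ground; the shunt arm Z3 also runs from the junction to ground. They appear in parallel: Z3 || Z2 = 18.51 Ω.
Step 4 — Series with input arm Z1: Z_in = Z1 + (Z3 || Z2) = 43.01 Ω = 43.01∠0.0° Ω.
Step 5 — Power factor: PF = cos(φ) = Re(Z)/|Z| = 43.01/43.01 = 1.
Step 6 — Type: Im(Z) = 0 ⇒ unity (phase φ = 0.0°).

PF = 1 (unity, φ = 0.0°)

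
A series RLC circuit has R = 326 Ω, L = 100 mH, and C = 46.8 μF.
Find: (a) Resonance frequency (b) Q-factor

Step 1 — Resonance condition Im(Z)=0 gives ω₀ = 1/√(LC).
Step 2 — ω₀ = 1/√(0.1·4.68e-05) = 462.3 rad/s.
Step 3 — f₀ = ω₀/(2π) = 73.57 Hz.
Step 4 — Series Q: Q = ω₀L/R = 462.3·0.1/326 = 0.1418.

(a) f₀ = 73.57 Hz  (b) Q = 0.1418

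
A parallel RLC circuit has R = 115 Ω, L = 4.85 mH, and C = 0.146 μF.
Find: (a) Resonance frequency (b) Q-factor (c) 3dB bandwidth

Step 1 — Resonance: ω₀ = 1/√(LC) = 1/√(0.00485·1.46e-07) = 3.758e+04 rad/s.
Step 2 — f₀ = ω₀/(2π) = 5981 Hz.
Step 3 — Parallel Q: Q = R/(ω₀L) = 115/(3.758e+04·0.00485) = 0.631.
Step 4 — Bandwidth: Δω = ω₀/Q = 5.956e+04 rad/s; BW = Δω/(2π) = 9479 Hz.

(a) f₀ = 5981 Hz  (b) Q = 0.631  (c) BW = 9479 Hz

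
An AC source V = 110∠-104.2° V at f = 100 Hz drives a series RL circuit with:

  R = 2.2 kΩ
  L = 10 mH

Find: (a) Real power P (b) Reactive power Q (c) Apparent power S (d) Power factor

Step 1 — Angular frequency: ω = 2π·f = 2π·100 = 628.3 rad/s.
Step 2 — Component impedances:
  R: Z = R = 2200 Ω
  L: Z = jωL = j·628.3·0.01 = 0 + j6.283 Ω
Step 3 — Series combination: Z_total = R + L = 2200 + j6.283 Ω = 2200∠0.2° Ω.
Step 4 — Source phasor: V = 110∠-104.2° V = -26.98 - j106.6 V.
Step 5 — Current: I = V / Z = -0.0124 - j0.04844 A = 0.05∠-104.4° A.
Step 6 — Complex power: S = V·I* = 5.5 + j0.01571 VA.
Step 7 — Real power: P = Re(S) = 5.5 W.
Step 8 — Reactive power: Q = Im(S) = 0.01571 VAR.
Step 9 — Apparent power: |S| = 5.5 VA.
Step 10 — Power factor: PF = P/|S| = 1 (lagging).

(a) P = 5.5 W  (b) Q = 0.01571 VAR  (c) S = 5.5 VA  (d) PF = 1 (lagging)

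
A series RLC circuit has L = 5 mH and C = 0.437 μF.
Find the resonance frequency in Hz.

Step 1 — Resonance condition Im(Z)=0 gives ω₀ = 1/√(LC).
Step 2 — ω₀ = 1/√(0.005·4.37e-07) = 2.139e+04 rad/s.
Step 3 — f₀ = ω₀/(2π) = 3405 Hz.

f₀ = 3405 Hz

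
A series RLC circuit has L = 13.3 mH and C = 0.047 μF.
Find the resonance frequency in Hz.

Step 1 — Resonance condition Im(Z)=0 gives ω₀ = 1/√(LC).
Step 2 — ω₀ = 1/√(0.0133·4.7e-08) = 4e+04 rad/s.
Step 3 — f₀ = ω₀/(2π) = 6366 Hz.

f₀ = 6366 Hz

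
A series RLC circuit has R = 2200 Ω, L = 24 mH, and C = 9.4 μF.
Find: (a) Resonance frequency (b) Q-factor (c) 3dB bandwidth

Step 1 — Resonance condition Im(Z)=0 gives ω₀ = 1/√(LC).
Step 2 — ω₀ = 1/√(0.024·9.4e-06) = 2105 rad/s.
Step 3 — f₀ = ω₀/(2π) = 335.1 Hz.
Step 4 — Series Q: Q = ω₀L/R = 2105·0.024/2200 = 0.02297.
Step 5 — 3dB bandwidth: Δω = ω₀/Q = 9.167e+04 rad/s; BW = Δω/(2π) = 1.459e+04 Hz.

(a) f₀ = 335.1 Hz  (b) Q = 0.02297  (c) BW = 1.459e+04 Hz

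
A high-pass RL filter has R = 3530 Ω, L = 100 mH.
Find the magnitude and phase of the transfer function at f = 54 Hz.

Step 1 — Angular frequency: ω = 2π·54 = 339.3 rad/s.
Step 2 — Transfer function: H(jω) = jωL/(R + jωL).
Step 3 — Numerator jωL = j·33.93; denominator R + jωL = 3530 + j33.93.
Step 4 — H = 9.238e-05 + j0.009611.
Step 5 — Magnitude: |H| = 0.009611 (-40.3 dB); phase: φ = 89.4°.

|H| = 0.009611 (-40.3 dB), φ = 89.4°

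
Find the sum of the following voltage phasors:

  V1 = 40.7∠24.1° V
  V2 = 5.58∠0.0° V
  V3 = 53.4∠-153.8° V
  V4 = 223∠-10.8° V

Step 1 — Convert each phasor to rectangular form:
  V1 = 40.7·(cos(24.1°) + j·sin(24.1°)) = 37.15 + j16.62 V
  V2 = 5.58·(cos(0.0°) + j·sin(0.0°)) = 5.58 V
  V3 = 53.4·(cos(-153.8°) + j·sin(-153.8°)) = -47.91 - j23.58 V
  V4 = 223·(cos(-10.8°) + j·sin(-10.8°)) = 219.1 - j41.79 V
Step 2 — Sum components: V_total = 213.9 - j48.74 V.
Step 3 — Convert to polar: |V_total| = 219.4 V, ∠V_total = -12.8°.

V_total = 219.4∠-12.8° V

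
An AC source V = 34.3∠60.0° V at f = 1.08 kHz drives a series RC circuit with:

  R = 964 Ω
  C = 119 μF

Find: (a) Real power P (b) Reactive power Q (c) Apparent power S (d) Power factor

Step 1 — Angular frequency: ω = 2π·f = 2π·1080 = 6786 rad/s.
Step 2 — Component impedances:
  R: Z = R = 964 Ω
  C: Z = 1/(jωC) = -j/(ω·C) = 0 - j1.238 Ω
Step 3 — Series combination: Z_total = R + C = 964 - j1.238 Ω = 964∠-0.1° Ω.
Step 4 — Source phasor: V = 34.3∠60.0° V = 17.15 + j29.7 V.
Step 5 — Current: I = V / Z = 0.01775 + j0.03084 A = 0.03558∠60.1° A.
Step 6 — Complex power: S = V·I* = 1.22 - j0.001568 VA.
Step 7 — Real power: P = Re(S) = 1.22 W.
Step 8 — Reactive power: Q = Im(S) = -0.001568 VAR.
Step 9 — Apparent power: |S| = 1.22 VA.
Step 10 — Power factor: PF = P/|S| = 1 (leading).

(a) P = 1.22 W  (b) Q = -0.001568 VAR  (c) S = 1.22 VA  (d) PF = 1 (leading)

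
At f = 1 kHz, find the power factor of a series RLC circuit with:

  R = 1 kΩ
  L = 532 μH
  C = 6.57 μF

Step 1 — Angular frequency: ω = 2π·f = 2π·1000 = 6283 rad/s.
Step 2 — Component impedances:
  R: Z = R = 1000 Ω
  L: Z = jωL = j·6283·0.000532 = 0 + j3.343 Ω
  C: Z = 1/(jωC) = -j/(ω·C) = 0 - j24.22 Ω
Step 3 — Series combination: Z_total = R + L + C = 1000 - j20.88 Ω = 1000∠-1.2° Ω.
Step 4 — Power factor: PF = cos(φ) = Re(Z)/|Z| = 1000/1000.2 = 0.9998.
Step 5 — Type: Im(Z) = -20.88 ⇒ leading (phase φ = -1.2°).

PF = 0.9998 (leading, φ = -1.2°)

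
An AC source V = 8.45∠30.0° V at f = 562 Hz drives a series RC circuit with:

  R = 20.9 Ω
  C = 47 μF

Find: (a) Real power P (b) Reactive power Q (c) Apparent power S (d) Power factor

Step 1 — Angular frequency: ω = 2π·f = 2π·562 = 3531 rad/s.
Step 2 — Component impedances:
  R: Z = R = 20.9 Ω
  C: Z = 1/(jωC) = -j/(ω·C) = 0 - j6.025 Ω
Step 3 — Series combination: Z_total = R + C = 20.9 - j6.025 Ω = 21.75∠-16.1° Ω.
Step 4 — Source phasor: V = 8.45∠30.0° V = 7.318 + j4.225 V.
Step 5 — Current: I = V / Z = 0.2695 + j0.2798 A = 0.3885∠46.1° A.
Step 6 — Complex power: S = V·I* = 3.154 - j0.9094 VA.
Step 7 — Real power: P = Re(S) = 3.154 W.
Step 8 — Reactive power: Q = Im(S) = -0.9094 VAR.
Step 9 — Apparent power: |S| = 3.283 VA.
Step 10 — Power factor: PF = P/|S| = 0.9609 (leading).

(a) P = 3.154 W  (b) Q = -0.9094 VAR  (c) S = 3.283 VA  (d) PF = 0.9609 (leading)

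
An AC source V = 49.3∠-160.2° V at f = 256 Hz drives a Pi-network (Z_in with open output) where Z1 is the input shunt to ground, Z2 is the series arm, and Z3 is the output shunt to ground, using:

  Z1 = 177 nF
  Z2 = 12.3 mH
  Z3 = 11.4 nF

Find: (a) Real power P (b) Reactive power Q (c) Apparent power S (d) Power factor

Step 1 — Angular frequency: ω = 2π·f = 2π·256 = 1608 rad/s.
Step 2 — Component impedances:
  Z1: Z = 1/(jωC) = -j/(ω·C) = 0 - j3512 Ω
  Z2: Z = jωL = j·1608·0.0123 = 0 + j19.78 Ω
  Z3: Z = 1/(jωC) = -j/(ω·C) = 0 - j5.453e+04 Ω
Step 3 — With open output, the series arm Z2 and the output shunt Z3 appear in series to ground: Z2 + Z3 = 0 - j5.452e+04 Ω.
Step 4 — Parallel with input shunt Z1: Z_in = Z1 || (Z2 + Z3) = 0 - j3300 Ω = 3300∠-90.0° Ω.
Step 5 — Source phasor: V = 49.3∠-160.2° V = -46.39 - j16.7 V.
Step 6 — Current: I = V / Z = 0.005061 - j0.01406 A = 0.01494∠-70.2° A.
Step 7 — Complex power: S = V·I* = 0 - j0.7366 VA.
Step 8 — Real power: P = Re(S) = 0 W.
Step 9 — Reactive power: Q = Im(S) = -0.7366 VAR.
Step 10 — Apparent power: |S| = 0.7366 VA.
Step 11 — Power factor: PF = P/|S| = 0 (leading).

(a) P = 0 W  (b) Q = -0.7366 VAR  (c) S = 0.7366 VA  (d) PF = 0 (leading)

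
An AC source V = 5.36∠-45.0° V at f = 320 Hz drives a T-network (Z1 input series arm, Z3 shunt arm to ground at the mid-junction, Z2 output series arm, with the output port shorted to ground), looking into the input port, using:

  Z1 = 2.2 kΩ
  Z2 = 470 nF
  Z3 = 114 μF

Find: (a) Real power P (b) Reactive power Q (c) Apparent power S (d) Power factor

Step 1 — Angular frequency: ω = 2π·f = 2π·320 = 2011 rad/s.
Step 2 — Component impedances:
  Z1: Z = R = 2200 Ω
  Z2: Z = 1/(jωC) = -j/(ω·C) = 0 - j1058 Ω
  Z3: Z = 1/(jωC) = -j/(ω·C) = 0 - j4.363 Ω
Step 3 — With the output port shorted to ground, the output series arm Z2 runs from the junction to ground; the shunt arm Z3 also runs from the junction to ground. They appear in parallel: Z3 || Z2 = 0 - j4.345 Ω.
Step 4 — Series with input arm Z1: Z_in = Z1 + (Z3 || Z2) = 2200 - j4.345 Ω = 2200∠-0.1° Ω.
Step 5 — Source phasor: V = 5.36∠-45.0° V = 3.79 - j3.79 V.
Step 6 — Current: I = V / Z = 0.001726 - j0.001719 A = 0.002436∠-44.9° A.
Step 7 — Complex power: S = V·I* = 0.01306 - j2.579e-05 VA.
Step 8 — Real power: P = Re(S) = 0.01306 W.
Step 9 — Reactive power: Q = Im(S) = -2.579e-05 VAR.
Step 10 — Apparent power: |S| = 0.01306 VA.
Step 11 — Power factor: PF = P/|S| = 1 (leading).

(a) P = 0.01306 W  (b) Q = -2.579e-05 VAR  (c) S = 0.01306 VA  (d) PF = 1 (leading)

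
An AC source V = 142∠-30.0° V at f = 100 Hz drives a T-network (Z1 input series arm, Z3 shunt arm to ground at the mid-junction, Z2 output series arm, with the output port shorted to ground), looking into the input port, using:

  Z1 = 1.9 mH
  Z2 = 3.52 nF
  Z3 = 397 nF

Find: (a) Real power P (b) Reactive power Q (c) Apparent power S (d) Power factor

Step 1 — Angular frequency: ω = 2π·f = 2π·100 = 628.3 rad/s.
Step 2 — Component impedances:
  Z1: Z = jωL = j·628.3·0.0019 = 0 + j1.194 Ω
  Z2: Z = 1/(jωC) = -j/(ω·C) = 0 - j4.521e+05 Ω
  Z3: Z = 1/(jωC) = -j/(ω·C) = 0 - j4009 Ω
Step 3 — With the output port shorted to ground, the output series arm Z2 runs from the junction to ground; the shunt arm Z3 also runs from the junction to ground. They appear in parallel: Z3 || Z2 = 0 - j3974 Ω.
Step 4 — Series with input arm Z1: Z_in = Z1 + (Z3 || Z2) = 0 - j3973 Ω = 3973∠-90.0° Ω.
Step 5 — Source phasor: V = 142∠-30.0° V = 123 - j71 V.
Step 6 — Current: I = V / Z = 0.01787 + j0.03096 A = 0.03575∠60.0° A.
Step 7 — Complex power: S = V·I* = 0 - j5.076 VA.
Step 8 — Real power: P = Re(S) = 0 W.
Step 9 — Reactive power: Q = Im(S) = -5.076 VAR.
Step 10 — Apparent power: |S| = 5.076 VA.
Step 11 — Power factor: PF = P/|S| = 0 (leading).

(a) P = 0 W  (b) Q = -5.076 VAR  (c) S = 5.076 VA  (d) PF = 0 (leading)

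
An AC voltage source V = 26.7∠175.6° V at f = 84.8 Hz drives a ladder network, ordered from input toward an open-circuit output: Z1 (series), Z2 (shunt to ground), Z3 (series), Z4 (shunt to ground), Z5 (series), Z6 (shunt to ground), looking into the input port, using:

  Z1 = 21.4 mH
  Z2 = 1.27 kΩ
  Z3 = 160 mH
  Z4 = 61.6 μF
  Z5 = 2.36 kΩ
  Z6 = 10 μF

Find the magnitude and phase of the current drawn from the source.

Step 1 — Angular frequency: ω = 2π·f = 2π·84.8 = 532.8 rad/s.
Step 2 — Component impedances:
  Z1: Z = jωL = j·532.8·0.0214 = 0 + j11.4 Ω
  Z2: Z = R = 1270 Ω
  Z3: Z = jωL = j·532.8·0.16 = 0 + j85.25 Ω
  Z4: Z = 1/(jωC) = -j/(ω·C) = 0 - j30.47 Ω
  Z5: Z = R = 2360 Ω
  Z6: Z = 1/(jωC) = -j/(ω·C) = 0 - j187.7 Ω
Step 3 — Ladder network (open output): work backward from the far end, alternating series and parallel combinations. Z_in = 2.75 + j66.09 Ω = 66.14∠87.6° Ω.
Step 4 — Source phasor: V = 26.7∠175.6° V = -26.62 + j2.048 V.
Step 5 — Ohm's law: I = V / Z_total = (-26.62 + j2.048) / (2.75 + j66.09) = 0.01421 + j0.4034 A.
Step 6 — Convert to polar: |I| = 0.4037 A, ∠I = 88.0°.

I = 0.4037∠88.0° A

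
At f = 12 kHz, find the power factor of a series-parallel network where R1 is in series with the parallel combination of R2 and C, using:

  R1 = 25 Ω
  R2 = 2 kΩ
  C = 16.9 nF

Step 1 — Angular frequency: ω = 2π·f = 2π·1.2e+04 = 7.54e+04 rad/s.
Step 2 — Component impedances:
  R1: Z = R = 25 Ω
  R2: Z = R = 2000 Ω
  C: Z = 1/(jωC) = -j/(ω·C) = 0 - j784.8 Ω
Step 3 — Parallel branch: R2 || C = 1/(1/R2 + 1/C) = 266.9 - j680.1 Ω.
Step 4 — Series with R1: Z_total = R1 + (R2 || C) = 291.9 - j680.1 Ω = 740.1∠-66.8° Ω.
Step 5 — Power factor: PF = cos(φ) = Re(Z)/|Z| = 291.9/740.1 = 0.3944.
Step 6 — Type: Im(Z) = -680.1 ⇒ leading (phase φ = -66.8°).

PF = 0.3944 (leading, φ = -66.8°)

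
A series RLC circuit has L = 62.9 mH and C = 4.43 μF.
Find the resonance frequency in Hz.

Step 1 — Resonance condition Im(Z)=0 gives ω₀ = 1/√(LC).
Step 2 — ω₀ = 1/√(0.0629·4.43e-06) = 1894 rad/s.
Step 3 — f₀ = ω₀/(2π) = 301.5 Hz.

f₀ = 301.5 Hz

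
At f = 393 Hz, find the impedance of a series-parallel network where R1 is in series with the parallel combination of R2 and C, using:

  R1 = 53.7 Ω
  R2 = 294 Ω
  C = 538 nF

Step 1 — Angular frequency: ω = 2π·f = 2π·393 = 2469 rad/s.
Step 2 — Component impedances:
  R1: Z = R = 53.7 Ω
  R2: Z = R = 294 Ω
  C: Z = 1/(jωC) = -j/(ω·C) = 0 - j752.7 Ω
Step 3 — Parallel branch: R2 || C = 1/(1/R2 + 1/C) = 255.1 - j99.63 Ω.
Step 4 — Series with R1: Z_total = R1 + (R2 || C) = 308.8 - j99.63 Ω = 324.5∠-17.9° Ω.

Z = 308.8 - j99.63 Ω = 324.5∠-17.9° Ω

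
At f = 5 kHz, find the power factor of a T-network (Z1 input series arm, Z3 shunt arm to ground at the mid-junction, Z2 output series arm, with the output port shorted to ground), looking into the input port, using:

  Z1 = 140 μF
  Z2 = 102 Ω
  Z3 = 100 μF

Step 1 — Angular frequency: ω = 2π·f = 2π·5000 = 3.142e+04 rad/s.
Step 2 — Component impedances:
  Z1: Z = 1/(jωC) = -j/(ω·C) = 0 - j0.2274 Ω
  Z2: Z = R = 102 Ω
  Z3: Z = 1/(jωC) = -j/(ω·C) = 0 - j0.3183 Ω
Step 3 — With the output port shorted to ground, the output series arm Z2 runs from the junction to ground; the shunt arm Z3 also runs from the junction to ground. They appear in parallel: Z3 || Z2 = 0.0009933 - j0.3183 Ω.
Step 4 — Series with input arm Z1: Z_in = Z1 + (Z3 || Z2) = 0.0009933 - j0.5457 Ω = 0.5457∠-89.9° Ω.
Step 5 — Power factor: PF = cos(φ) = Re(Z)/|Z| = 0.0009933/0.5457 = 0.00182.
Step 6 — Type: Im(Z) = -0.5457 ⇒ leading (phase φ = -89.9°).

PF = 0.00182 (leading, φ = -89.9°)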